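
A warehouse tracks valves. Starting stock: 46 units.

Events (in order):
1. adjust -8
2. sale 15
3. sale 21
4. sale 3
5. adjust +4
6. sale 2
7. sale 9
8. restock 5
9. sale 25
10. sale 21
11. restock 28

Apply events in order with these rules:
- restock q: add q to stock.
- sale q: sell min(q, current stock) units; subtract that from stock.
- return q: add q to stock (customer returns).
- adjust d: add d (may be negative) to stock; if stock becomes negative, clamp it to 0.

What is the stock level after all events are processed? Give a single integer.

Processing events:
Start: stock = 46
  Event 1 (adjust -8): 46 + -8 = 38
  Event 2 (sale 15): sell min(15,38)=15. stock: 38 - 15 = 23. total_sold = 15
  Event 3 (sale 21): sell min(21,23)=21. stock: 23 - 21 = 2. total_sold = 36
  Event 4 (sale 3): sell min(3,2)=2. stock: 2 - 2 = 0. total_sold = 38
  Event 5 (adjust +4): 0 + 4 = 4
  Event 6 (sale 2): sell min(2,4)=2. stock: 4 - 2 = 2. total_sold = 40
  Event 7 (sale 9): sell min(9,2)=2. stock: 2 - 2 = 0. total_sold = 42
  Event 8 (restock 5): 0 + 5 = 5
  Event 9 (sale 25): sell min(25,5)=5. stock: 5 - 5 = 0. total_sold = 47
  Event 10 (sale 21): sell min(21,0)=0. stock: 0 - 0 = 0. total_sold = 47
  Event 11 (restock 28): 0 + 28 = 28
Final: stock = 28, total_sold = 47

Answer: 28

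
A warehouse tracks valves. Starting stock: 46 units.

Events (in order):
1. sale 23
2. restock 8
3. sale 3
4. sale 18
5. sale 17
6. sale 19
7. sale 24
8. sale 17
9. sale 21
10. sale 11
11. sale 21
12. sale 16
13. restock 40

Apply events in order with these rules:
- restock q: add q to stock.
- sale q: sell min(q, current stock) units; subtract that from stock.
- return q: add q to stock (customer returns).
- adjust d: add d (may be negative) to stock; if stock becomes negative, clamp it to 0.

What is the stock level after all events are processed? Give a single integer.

Processing events:
Start: stock = 46
  Event 1 (sale 23): sell min(23,46)=23. stock: 46 - 23 = 23. total_sold = 23
  Event 2 (restock 8): 23 + 8 = 31
  Event 3 (sale 3): sell min(3,31)=3. stock: 31 - 3 = 28. total_sold = 26
  Event 4 (sale 18): sell min(18,28)=18. stock: 28 - 18 = 10. total_sold = 44
  Event 5 (sale 17): sell min(17,10)=10. stock: 10 - 10 = 0. total_sold = 54
  Event 6 (sale 19): sell min(19,0)=0. stock: 0 - 0 = 0. total_sold = 54
  Event 7 (sale 24): sell min(24,0)=0. stock: 0 - 0 = 0. total_sold = 54
  Event 8 (sale 17): sell min(17,0)=0. stock: 0 - 0 = 0. total_sold = 54
  Event 9 (sale 21): sell min(21,0)=0. stock: 0 - 0 = 0. total_sold = 54
  Event 10 (sale 11): sell min(11,0)=0. stock: 0 - 0 = 0. total_sold = 54
  Event 11 (sale 21): sell min(21,0)=0. stock: 0 - 0 = 0. total_sold = 54
  Event 12 (sale 16): sell min(16,0)=0. stock: 0 - 0 = 0. total_sold = 54
  Event 13 (restock 40): 0 + 40 = 40
Final: stock = 40, total_sold = 54

Answer: 40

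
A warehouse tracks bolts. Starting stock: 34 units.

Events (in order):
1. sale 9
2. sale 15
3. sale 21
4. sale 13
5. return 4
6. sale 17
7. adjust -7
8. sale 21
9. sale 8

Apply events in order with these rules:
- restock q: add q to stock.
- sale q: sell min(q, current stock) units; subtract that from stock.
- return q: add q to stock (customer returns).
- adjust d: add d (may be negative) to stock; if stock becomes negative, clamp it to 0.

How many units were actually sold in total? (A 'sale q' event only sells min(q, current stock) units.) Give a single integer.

Answer: 38

Derivation:
Processing events:
Start: stock = 34
  Event 1 (sale 9): sell min(9,34)=9. stock: 34 - 9 = 25. total_sold = 9
  Event 2 (sale 15): sell min(15,25)=15. stock: 25 - 15 = 10. total_sold = 24
  Event 3 (sale 21): sell min(21,10)=10. stock: 10 - 10 = 0. total_sold = 34
  Event 4 (sale 13): sell min(13,0)=0. stock: 0 - 0 = 0. total_sold = 34
  Event 5 (return 4): 0 + 4 = 4
  Event 6 (sale 17): sell min(17,4)=4. stock: 4 - 4 = 0. total_sold = 38
  Event 7 (adjust -7): 0 + -7 = 0 (clamped to 0)
  Event 8 (sale 21): sell min(21,0)=0. stock: 0 - 0 = 0. total_sold = 38
  Event 9 (sale 8): sell min(8,0)=0. stock: 0 - 0 = 0. total_sold = 38
Final: stock = 0, total_sold = 38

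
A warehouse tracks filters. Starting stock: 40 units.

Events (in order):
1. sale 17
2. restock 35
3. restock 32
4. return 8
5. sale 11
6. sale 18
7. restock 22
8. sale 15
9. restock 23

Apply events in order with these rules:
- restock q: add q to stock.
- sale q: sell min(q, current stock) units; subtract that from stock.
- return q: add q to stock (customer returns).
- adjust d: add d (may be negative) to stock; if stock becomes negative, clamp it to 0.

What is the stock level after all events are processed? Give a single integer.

Processing events:
Start: stock = 40
  Event 1 (sale 17): sell min(17,40)=17. stock: 40 - 17 = 23. total_sold = 17
  Event 2 (restock 35): 23 + 35 = 58
  Event 3 (restock 32): 58 + 32 = 90
  Event 4 (return 8): 90 + 8 = 98
  Event 5 (sale 11): sell min(11,98)=11. stock: 98 - 11 = 87. total_sold = 28
  Event 6 (sale 18): sell min(18,87)=18. stock: 87 - 18 = 69. total_sold = 46
  Event 7 (restock 22): 69 + 22 = 91
  Event 8 (sale 15): sell min(15,91)=15. stock: 91 - 15 = 76. total_sold = 61
  Event 9 (restock 23): 76 + 23 = 99
Final: stock = 99, total_sold = 61

Answer: 99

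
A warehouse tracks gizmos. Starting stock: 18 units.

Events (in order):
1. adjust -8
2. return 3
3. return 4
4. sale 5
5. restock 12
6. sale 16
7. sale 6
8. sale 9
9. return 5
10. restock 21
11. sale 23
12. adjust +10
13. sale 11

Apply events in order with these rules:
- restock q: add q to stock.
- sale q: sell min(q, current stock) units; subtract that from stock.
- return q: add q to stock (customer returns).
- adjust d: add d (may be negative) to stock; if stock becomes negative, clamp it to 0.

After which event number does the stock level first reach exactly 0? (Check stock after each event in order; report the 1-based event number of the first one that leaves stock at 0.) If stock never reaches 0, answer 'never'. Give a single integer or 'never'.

Answer: 8

Derivation:
Processing events:
Start: stock = 18
  Event 1 (adjust -8): 18 + -8 = 10
  Event 2 (return 3): 10 + 3 = 13
  Event 3 (return 4): 13 + 4 = 17
  Event 4 (sale 5): sell min(5,17)=5. stock: 17 - 5 = 12. total_sold = 5
  Event 5 (restock 12): 12 + 12 = 24
  Event 6 (sale 16): sell min(16,24)=16. stock: 24 - 16 = 8. total_sold = 21
  Event 7 (sale 6): sell min(6,8)=6. stock: 8 - 6 = 2. total_sold = 27
  Event 8 (sale 9): sell min(9,2)=2. stock: 2 - 2 = 0. total_sold = 29
  Event 9 (return 5): 0 + 5 = 5
  Event 10 (restock 21): 5 + 21 = 26
  Event 11 (sale 23): sell min(23,26)=23. stock: 26 - 23 = 3. total_sold = 52
  Event 12 (adjust +10): 3 + 10 = 13
  Event 13 (sale 11): sell min(11,13)=11. stock: 13 - 11 = 2. total_sold = 63
Final: stock = 2, total_sold = 63

First zero at event 8.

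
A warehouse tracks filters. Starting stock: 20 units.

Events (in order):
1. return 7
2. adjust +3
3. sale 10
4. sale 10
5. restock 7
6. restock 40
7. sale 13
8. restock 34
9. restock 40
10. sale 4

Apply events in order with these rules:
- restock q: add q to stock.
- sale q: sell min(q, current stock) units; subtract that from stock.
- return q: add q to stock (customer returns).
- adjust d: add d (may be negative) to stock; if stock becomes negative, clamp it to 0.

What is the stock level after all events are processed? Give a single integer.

Answer: 114

Derivation:
Processing events:
Start: stock = 20
  Event 1 (return 7): 20 + 7 = 27
  Event 2 (adjust +3): 27 + 3 = 30
  Event 3 (sale 10): sell min(10,30)=10. stock: 30 - 10 = 20. total_sold = 10
  Event 4 (sale 10): sell min(10,20)=10. stock: 20 - 10 = 10. total_sold = 20
  Event 5 (restock 7): 10 + 7 = 17
  Event 6 (restock 40): 17 + 40 = 57
  Event 7 (sale 13): sell min(13,57)=13. stock: 57 - 13 = 44. total_sold = 33
  Event 8 (restock 34): 44 + 34 = 78
  Event 9 (restock 40): 78 + 40 = 118
  Event 10 (sale 4): sell min(4,118)=4. stock: 118 - 4 = 114. total_sold = 37
Final: stock = 114, total_sold = 37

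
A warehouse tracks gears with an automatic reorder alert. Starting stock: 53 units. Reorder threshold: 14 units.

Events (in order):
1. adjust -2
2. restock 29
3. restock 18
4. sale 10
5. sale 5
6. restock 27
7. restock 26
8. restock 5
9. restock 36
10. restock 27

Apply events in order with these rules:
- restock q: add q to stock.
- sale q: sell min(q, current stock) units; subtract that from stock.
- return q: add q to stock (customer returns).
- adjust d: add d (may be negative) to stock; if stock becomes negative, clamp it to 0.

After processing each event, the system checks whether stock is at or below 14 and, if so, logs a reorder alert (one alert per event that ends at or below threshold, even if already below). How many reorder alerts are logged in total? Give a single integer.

Answer: 0

Derivation:
Processing events:
Start: stock = 53
  Event 1 (adjust -2): 53 + -2 = 51
  Event 2 (restock 29): 51 + 29 = 80
  Event 3 (restock 18): 80 + 18 = 98
  Event 4 (sale 10): sell min(10,98)=10. stock: 98 - 10 = 88. total_sold = 10
  Event 5 (sale 5): sell min(5,88)=5. stock: 88 - 5 = 83. total_sold = 15
  Event 6 (restock 27): 83 + 27 = 110
  Event 7 (restock 26): 110 + 26 = 136
  Event 8 (restock 5): 136 + 5 = 141
  Event 9 (restock 36): 141 + 36 = 177
  Event 10 (restock 27): 177 + 27 = 204
Final: stock = 204, total_sold = 15

Checking against threshold 14:
  After event 1: stock=51 > 14
  After event 2: stock=80 > 14
  After event 3: stock=98 > 14
  After event 4: stock=88 > 14
  After event 5: stock=83 > 14
  After event 6: stock=110 > 14
  After event 7: stock=136 > 14
  After event 8: stock=141 > 14
  After event 9: stock=177 > 14
  After event 10: stock=204 > 14
Alert events: []. Count = 0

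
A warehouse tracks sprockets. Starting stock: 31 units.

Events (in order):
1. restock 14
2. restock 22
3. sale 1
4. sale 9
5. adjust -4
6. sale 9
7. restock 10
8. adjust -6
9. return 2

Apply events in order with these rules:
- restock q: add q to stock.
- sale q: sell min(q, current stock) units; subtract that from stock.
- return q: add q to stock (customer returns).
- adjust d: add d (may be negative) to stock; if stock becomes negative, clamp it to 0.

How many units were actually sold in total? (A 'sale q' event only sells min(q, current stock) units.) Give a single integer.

Processing events:
Start: stock = 31
  Event 1 (restock 14): 31 + 14 = 45
  Event 2 (restock 22): 45 + 22 = 67
  Event 3 (sale 1): sell min(1,67)=1. stock: 67 - 1 = 66. total_sold = 1
  Event 4 (sale 9): sell min(9,66)=9. stock: 66 - 9 = 57. total_sold = 10
  Event 5 (adjust -4): 57 + -4 = 53
  Event 6 (sale 9): sell min(9,53)=9. stock: 53 - 9 = 44. total_sold = 19
  Event 7 (restock 10): 44 + 10 = 54
  Event 8 (adjust -6): 54 + -6 = 48
  Event 9 (return 2): 48 + 2 = 50
Final: stock = 50, total_sold = 19

Answer: 19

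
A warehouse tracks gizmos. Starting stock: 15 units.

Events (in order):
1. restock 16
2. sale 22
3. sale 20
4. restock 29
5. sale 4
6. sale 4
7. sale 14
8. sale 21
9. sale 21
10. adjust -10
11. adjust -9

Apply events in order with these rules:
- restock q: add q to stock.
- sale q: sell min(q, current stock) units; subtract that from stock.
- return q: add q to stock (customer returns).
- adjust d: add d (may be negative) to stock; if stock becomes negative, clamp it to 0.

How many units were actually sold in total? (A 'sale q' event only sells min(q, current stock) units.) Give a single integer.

Answer: 60

Derivation:
Processing events:
Start: stock = 15
  Event 1 (restock 16): 15 + 16 = 31
  Event 2 (sale 22): sell min(22,31)=22. stock: 31 - 22 = 9. total_sold = 22
  Event 3 (sale 20): sell min(20,9)=9. stock: 9 - 9 = 0. total_sold = 31
  Event 4 (restock 29): 0 + 29 = 29
  Event 5 (sale 4): sell min(4,29)=4. stock: 29 - 4 = 25. total_sold = 35
  Event 6 (sale 4): sell min(4,25)=4. stock: 25 - 4 = 21. total_sold = 39
  Event 7 (sale 14): sell min(14,21)=14. stock: 21 - 14 = 7. total_sold = 53
  Event 8 (sale 21): sell min(21,7)=7. stock: 7 - 7 = 0. total_sold = 60
  Event 9 (sale 21): sell min(21,0)=0. stock: 0 - 0 = 0. total_sold = 60
  Event 10 (adjust -10): 0 + -10 = 0 (clamped to 0)
  Event 11 (adjust -9): 0 + -9 = 0 (clamped to 0)
Final: stock = 0, total_sold = 60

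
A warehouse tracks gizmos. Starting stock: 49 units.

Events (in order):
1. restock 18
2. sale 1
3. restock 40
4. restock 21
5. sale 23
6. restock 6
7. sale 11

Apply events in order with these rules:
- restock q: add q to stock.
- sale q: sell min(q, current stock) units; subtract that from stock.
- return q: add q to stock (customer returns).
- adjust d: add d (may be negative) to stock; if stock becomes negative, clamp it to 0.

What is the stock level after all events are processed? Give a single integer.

Answer: 99

Derivation:
Processing events:
Start: stock = 49
  Event 1 (restock 18): 49 + 18 = 67
  Event 2 (sale 1): sell min(1,67)=1. stock: 67 - 1 = 66. total_sold = 1
  Event 3 (restock 40): 66 + 40 = 106
  Event 4 (restock 21): 106 + 21 = 127
  Event 5 (sale 23): sell min(23,127)=23. stock: 127 - 23 = 104. total_sold = 24
  Event 6 (restock 6): 104 + 6 = 110
  Event 7 (sale 11): sell min(11,110)=11. stock: 110 - 11 = 99. total_sold = 35
Final: stock = 99, total_sold = 35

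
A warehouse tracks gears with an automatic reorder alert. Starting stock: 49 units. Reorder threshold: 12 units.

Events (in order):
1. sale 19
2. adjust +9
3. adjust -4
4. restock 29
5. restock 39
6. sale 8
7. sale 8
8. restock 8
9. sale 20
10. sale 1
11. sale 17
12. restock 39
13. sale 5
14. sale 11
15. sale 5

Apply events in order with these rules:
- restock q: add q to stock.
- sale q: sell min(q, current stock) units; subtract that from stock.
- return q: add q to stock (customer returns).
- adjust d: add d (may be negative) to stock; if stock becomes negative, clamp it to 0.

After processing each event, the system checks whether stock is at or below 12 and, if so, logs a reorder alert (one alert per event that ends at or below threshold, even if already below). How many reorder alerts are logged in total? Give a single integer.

Answer: 0

Derivation:
Processing events:
Start: stock = 49
  Event 1 (sale 19): sell min(19,49)=19. stock: 49 - 19 = 30. total_sold = 19
  Event 2 (adjust +9): 30 + 9 = 39
  Event 3 (adjust -4): 39 + -4 = 35
  Event 4 (restock 29): 35 + 29 = 64
  Event 5 (restock 39): 64 + 39 = 103
  Event 6 (sale 8): sell min(8,103)=8. stock: 103 - 8 = 95. total_sold = 27
  Event 7 (sale 8): sell min(8,95)=8. stock: 95 - 8 = 87. total_sold = 35
  Event 8 (restock 8): 87 + 8 = 95
  Event 9 (sale 20): sell min(20,95)=20. stock: 95 - 20 = 75. total_sold = 55
  Event 10 (sale 1): sell min(1,75)=1. stock: 75 - 1 = 74. total_sold = 56
  Event 11 (sale 17): sell min(17,74)=17. stock: 74 - 17 = 57. total_sold = 73
  Event 12 (restock 39): 57 + 39 = 96
  Event 13 (sale 5): sell min(5,96)=5. stock: 96 - 5 = 91. total_sold = 78
  Event 14 (sale 11): sell min(11,91)=11. stock: 91 - 11 = 80. total_sold = 89
  Event 15 (sale 5): sell min(5,80)=5. stock: 80 - 5 = 75. total_sold = 94
Final: stock = 75, total_sold = 94

Checking against threshold 12:
  After event 1: stock=30 > 12
  After event 2: stock=39 > 12
  After event 3: stock=35 > 12
  After event 4: stock=64 > 12
  After event 5: stock=103 > 12
  After event 6: stock=95 > 12
  After event 7: stock=87 > 12
  After event 8: stock=95 > 12
  After event 9: stock=75 > 12
  After event 10: stock=74 > 12
  After event 11: stock=57 > 12
  After event 12: stock=96 > 12
  After event 13: stock=91 > 12
  After event 14: stock=80 > 12
  After event 15: stock=75 > 12
Alert events: []. Count = 0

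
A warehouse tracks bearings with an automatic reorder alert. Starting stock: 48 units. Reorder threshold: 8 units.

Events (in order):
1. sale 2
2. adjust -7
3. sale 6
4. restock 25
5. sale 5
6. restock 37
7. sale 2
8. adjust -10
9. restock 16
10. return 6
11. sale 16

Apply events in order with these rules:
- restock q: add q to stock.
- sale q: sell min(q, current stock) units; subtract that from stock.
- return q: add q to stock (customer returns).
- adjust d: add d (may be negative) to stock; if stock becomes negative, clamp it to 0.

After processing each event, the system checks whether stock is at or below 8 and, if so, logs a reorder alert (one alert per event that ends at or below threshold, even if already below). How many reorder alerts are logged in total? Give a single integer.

Answer: 0

Derivation:
Processing events:
Start: stock = 48
  Event 1 (sale 2): sell min(2,48)=2. stock: 48 - 2 = 46. total_sold = 2
  Event 2 (adjust -7): 46 + -7 = 39
  Event 3 (sale 6): sell min(6,39)=6. stock: 39 - 6 = 33. total_sold = 8
  Event 4 (restock 25): 33 + 25 = 58
  Event 5 (sale 5): sell min(5,58)=5. stock: 58 - 5 = 53. total_sold = 13
  Event 6 (restock 37): 53 + 37 = 90
  Event 7 (sale 2): sell min(2,90)=2. stock: 90 - 2 = 88. total_sold = 15
  Event 8 (adjust -10): 88 + -10 = 78
  Event 9 (restock 16): 78 + 16 = 94
  Event 10 (return 6): 94 + 6 = 100
  Event 11 (sale 16): sell min(16,100)=16. stock: 100 - 16 = 84. total_sold = 31
Final: stock = 84, total_sold = 31

Checking against threshold 8:
  After event 1: stock=46 > 8
  After event 2: stock=39 > 8
  After event 3: stock=33 > 8
  After event 4: stock=58 > 8
  After event 5: stock=53 > 8
  After event 6: stock=90 > 8
  After event 7: stock=88 > 8
  After event 8: stock=78 > 8
  After event 9: stock=94 > 8
  After event 10: stock=100 > 8
  After event 11: stock=84 > 8
Alert events: []. Count = 0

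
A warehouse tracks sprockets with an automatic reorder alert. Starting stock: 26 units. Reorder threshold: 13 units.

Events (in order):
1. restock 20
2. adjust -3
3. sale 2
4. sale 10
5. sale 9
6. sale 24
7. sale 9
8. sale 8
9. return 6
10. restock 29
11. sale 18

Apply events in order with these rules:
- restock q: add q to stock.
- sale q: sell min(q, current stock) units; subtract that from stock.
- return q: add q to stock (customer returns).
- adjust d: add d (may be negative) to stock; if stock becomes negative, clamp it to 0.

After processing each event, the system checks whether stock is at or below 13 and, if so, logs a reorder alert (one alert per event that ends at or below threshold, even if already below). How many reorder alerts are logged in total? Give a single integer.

Answer: 4

Derivation:
Processing events:
Start: stock = 26
  Event 1 (restock 20): 26 + 20 = 46
  Event 2 (adjust -3): 46 + -3 = 43
  Event 3 (sale 2): sell min(2,43)=2. stock: 43 - 2 = 41. total_sold = 2
  Event 4 (sale 10): sell min(10,41)=10. stock: 41 - 10 = 31. total_sold = 12
  Event 5 (sale 9): sell min(9,31)=9. stock: 31 - 9 = 22. total_sold = 21
  Event 6 (sale 24): sell min(24,22)=22. stock: 22 - 22 = 0. total_sold = 43
  Event 7 (sale 9): sell min(9,0)=0. stock: 0 - 0 = 0. total_sold = 43
  Event 8 (sale 8): sell min(8,0)=0. stock: 0 - 0 = 0. total_sold = 43
  Event 9 (return 6): 0 + 6 = 6
  Event 10 (restock 29): 6 + 29 = 35
  Event 11 (sale 18): sell min(18,35)=18. stock: 35 - 18 = 17. total_sold = 61
Final: stock = 17, total_sold = 61

Checking against threshold 13:
  After event 1: stock=46 > 13
  After event 2: stock=43 > 13
  After event 3: stock=41 > 13
  After event 4: stock=31 > 13
  After event 5: stock=22 > 13
  After event 6: stock=0 <= 13 -> ALERT
  After event 7: stock=0 <= 13 -> ALERT
  After event 8: stock=0 <= 13 -> ALERT
  After event 9: stock=6 <= 13 -> ALERT
  After event 10: stock=35 > 13
  After event 11: stock=17 > 13
Alert events: [6, 7, 8, 9]. Count = 4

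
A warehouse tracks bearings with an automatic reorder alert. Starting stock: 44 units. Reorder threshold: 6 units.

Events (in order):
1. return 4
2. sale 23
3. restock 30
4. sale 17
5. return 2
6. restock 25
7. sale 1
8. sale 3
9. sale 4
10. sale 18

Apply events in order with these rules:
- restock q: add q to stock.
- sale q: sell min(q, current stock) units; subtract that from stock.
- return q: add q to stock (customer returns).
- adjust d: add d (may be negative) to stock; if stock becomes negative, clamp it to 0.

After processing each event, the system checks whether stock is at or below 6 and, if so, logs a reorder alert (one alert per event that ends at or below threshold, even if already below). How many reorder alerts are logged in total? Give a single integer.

Processing events:
Start: stock = 44
  Event 1 (return 4): 44 + 4 = 48
  Event 2 (sale 23): sell min(23,48)=23. stock: 48 - 23 = 25. total_sold = 23
  Event 3 (restock 30): 25 + 30 = 55
  Event 4 (sale 17): sell min(17,55)=17. stock: 55 - 17 = 38. total_sold = 40
  Event 5 (return 2): 38 + 2 = 40
  Event 6 (restock 25): 40 + 25 = 65
  Event 7 (sale 1): sell min(1,65)=1. stock: 65 - 1 = 64. total_sold = 41
  Event 8 (sale 3): sell min(3,64)=3. stock: 64 - 3 = 61. total_sold = 44
  Event 9 (sale 4): sell min(4,61)=4. stock: 61 - 4 = 57. total_sold = 48
  Event 10 (sale 18): sell min(18,57)=18. stock: 57 - 18 = 39. total_sold = 66
Final: stock = 39, total_sold = 66

Checking against threshold 6:
  After event 1: stock=48 > 6
  After event 2: stock=25 > 6
  After event 3: stock=55 > 6
  After event 4: stock=38 > 6
  After event 5: stock=40 > 6
  After event 6: stock=65 > 6
  After event 7: stock=64 > 6
  After event 8: stock=61 > 6
  After event 9: stock=57 > 6
  After event 10: stock=39 > 6
Alert events: []. Count = 0

Answer: 0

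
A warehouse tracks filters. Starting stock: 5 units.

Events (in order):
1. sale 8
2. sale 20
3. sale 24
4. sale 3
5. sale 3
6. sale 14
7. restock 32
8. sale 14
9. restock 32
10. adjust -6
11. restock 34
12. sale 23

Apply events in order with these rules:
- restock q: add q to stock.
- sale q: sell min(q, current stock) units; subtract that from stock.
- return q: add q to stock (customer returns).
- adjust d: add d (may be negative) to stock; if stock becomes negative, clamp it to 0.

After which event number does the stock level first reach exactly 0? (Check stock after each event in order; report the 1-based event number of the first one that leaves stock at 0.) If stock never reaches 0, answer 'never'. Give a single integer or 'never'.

Processing events:
Start: stock = 5
  Event 1 (sale 8): sell min(8,5)=5. stock: 5 - 5 = 0. total_sold = 5
  Event 2 (sale 20): sell min(20,0)=0. stock: 0 - 0 = 0. total_sold = 5
  Event 3 (sale 24): sell min(24,0)=0. stock: 0 - 0 = 0. total_sold = 5
  Event 4 (sale 3): sell min(3,0)=0. stock: 0 - 0 = 0. total_sold = 5
  Event 5 (sale 3): sell min(3,0)=0. stock: 0 - 0 = 0. total_sold = 5
  Event 6 (sale 14): sell min(14,0)=0. stock: 0 - 0 = 0. total_sold = 5
  Event 7 (restock 32): 0 + 32 = 32
  Event 8 (sale 14): sell min(14,32)=14. stock: 32 - 14 = 18. total_sold = 19
  Event 9 (restock 32): 18 + 32 = 50
  Event 10 (adjust -6): 50 + -6 = 44
  Event 11 (restock 34): 44 + 34 = 78
  Event 12 (sale 23): sell min(23,78)=23. stock: 78 - 23 = 55. total_sold = 42
Final: stock = 55, total_sold = 42

First zero at event 1.

Answer: 1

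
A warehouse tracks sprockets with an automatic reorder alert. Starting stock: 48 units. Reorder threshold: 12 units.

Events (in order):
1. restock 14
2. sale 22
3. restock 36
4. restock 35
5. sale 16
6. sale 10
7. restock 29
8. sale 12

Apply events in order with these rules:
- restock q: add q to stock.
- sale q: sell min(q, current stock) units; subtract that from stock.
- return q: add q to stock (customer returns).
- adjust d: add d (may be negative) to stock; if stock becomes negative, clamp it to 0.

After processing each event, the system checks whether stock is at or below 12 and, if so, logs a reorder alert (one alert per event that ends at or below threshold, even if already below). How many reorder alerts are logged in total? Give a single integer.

Processing events:
Start: stock = 48
  Event 1 (restock 14): 48 + 14 = 62
  Event 2 (sale 22): sell min(22,62)=22. stock: 62 - 22 = 40. total_sold = 22
  Event 3 (restock 36): 40 + 36 = 76
  Event 4 (restock 35): 76 + 35 = 111
  Event 5 (sale 16): sell min(16,111)=16. stock: 111 - 16 = 95. total_sold = 38
  Event 6 (sale 10): sell min(10,95)=10. stock: 95 - 10 = 85. total_sold = 48
  Event 7 (restock 29): 85 + 29 = 114
  Event 8 (sale 12): sell min(12,114)=12. stock: 114 - 12 = 102. total_sold = 60
Final: stock = 102, total_sold = 60

Checking against threshold 12:
  After event 1: stock=62 > 12
  After event 2: stock=40 > 12
  After event 3: stock=76 > 12
  After event 4: stock=111 > 12
  After event 5: stock=95 > 12
  After event 6: stock=85 > 12
  After event 7: stock=114 > 12
  After event 8: stock=102 > 12
Alert events: []. Count = 0

Answer: 0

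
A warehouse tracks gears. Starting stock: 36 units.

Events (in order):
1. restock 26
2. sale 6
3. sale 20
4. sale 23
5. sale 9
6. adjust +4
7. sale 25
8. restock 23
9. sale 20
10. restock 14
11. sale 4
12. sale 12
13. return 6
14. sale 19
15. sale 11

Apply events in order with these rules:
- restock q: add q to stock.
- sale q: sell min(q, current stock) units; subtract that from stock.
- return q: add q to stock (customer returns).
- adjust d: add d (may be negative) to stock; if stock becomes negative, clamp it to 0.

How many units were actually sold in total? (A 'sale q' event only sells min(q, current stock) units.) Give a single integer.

Answer: 109

Derivation:
Processing events:
Start: stock = 36
  Event 1 (restock 26): 36 + 26 = 62
  Event 2 (sale 6): sell min(6,62)=6. stock: 62 - 6 = 56. total_sold = 6
  Event 3 (sale 20): sell min(20,56)=20. stock: 56 - 20 = 36. total_sold = 26
  Event 4 (sale 23): sell min(23,36)=23. stock: 36 - 23 = 13. total_sold = 49
  Event 5 (sale 9): sell min(9,13)=9. stock: 13 - 9 = 4. total_sold = 58
  Event 6 (adjust +4): 4 + 4 = 8
  Event 7 (sale 25): sell min(25,8)=8. stock: 8 - 8 = 0. total_sold = 66
  Event 8 (restock 23): 0 + 23 = 23
  Event 9 (sale 20): sell min(20,23)=20. stock: 23 - 20 = 3. total_sold = 86
  Event 10 (restock 14): 3 + 14 = 17
  Event 11 (sale 4): sell min(4,17)=4. stock: 17 - 4 = 13. total_sold = 90
  Event 12 (sale 12): sell min(12,13)=12. stock: 13 - 12 = 1. total_sold = 102
  Event 13 (return 6): 1 + 6 = 7
  Event 14 (sale 19): sell min(19,7)=7. stock: 7 - 7 = 0. total_sold = 109
  Event 15 (sale 11): sell min(11,0)=0. stock: 0 - 0 = 0. total_sold = 109
Final: stock = 0, total_sold = 109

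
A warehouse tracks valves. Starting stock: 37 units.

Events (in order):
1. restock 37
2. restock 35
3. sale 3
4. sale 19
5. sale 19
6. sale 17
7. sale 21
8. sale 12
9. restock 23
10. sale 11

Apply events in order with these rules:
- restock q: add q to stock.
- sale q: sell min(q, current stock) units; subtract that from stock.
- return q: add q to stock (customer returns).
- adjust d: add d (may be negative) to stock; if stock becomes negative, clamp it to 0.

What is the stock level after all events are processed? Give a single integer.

Answer: 30

Derivation:
Processing events:
Start: stock = 37
  Event 1 (restock 37): 37 + 37 = 74
  Event 2 (restock 35): 74 + 35 = 109
  Event 3 (sale 3): sell min(3,109)=3. stock: 109 - 3 = 106. total_sold = 3
  Event 4 (sale 19): sell min(19,106)=19. stock: 106 - 19 = 87. total_sold = 22
  Event 5 (sale 19): sell min(19,87)=19. stock: 87 - 19 = 68. total_sold = 41
  Event 6 (sale 17): sell min(17,68)=17. stock: 68 - 17 = 51. total_sold = 58
  Event 7 (sale 21): sell min(21,51)=21. stock: 51 - 21 = 30. total_sold = 79
  Event 8 (sale 12): sell min(12,30)=12. stock: 30 - 12 = 18. total_sold = 91
  Event 9 (restock 23): 18 + 23 = 41
  Event 10 (sale 11): sell min(11,41)=11. stock: 41 - 11 = 30. total_sold = 102
Final: stock = 30, total_sold = 102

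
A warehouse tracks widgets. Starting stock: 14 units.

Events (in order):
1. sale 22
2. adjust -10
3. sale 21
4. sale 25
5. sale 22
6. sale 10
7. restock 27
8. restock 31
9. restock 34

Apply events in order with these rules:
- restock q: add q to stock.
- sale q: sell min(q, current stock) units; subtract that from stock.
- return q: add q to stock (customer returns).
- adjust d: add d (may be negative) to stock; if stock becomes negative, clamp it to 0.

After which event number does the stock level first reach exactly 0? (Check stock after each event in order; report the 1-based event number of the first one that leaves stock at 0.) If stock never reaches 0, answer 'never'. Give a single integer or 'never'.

Answer: 1

Derivation:
Processing events:
Start: stock = 14
  Event 1 (sale 22): sell min(22,14)=14. stock: 14 - 14 = 0. total_sold = 14
  Event 2 (adjust -10): 0 + -10 = 0 (clamped to 0)
  Event 3 (sale 21): sell min(21,0)=0. stock: 0 - 0 = 0. total_sold = 14
  Event 4 (sale 25): sell min(25,0)=0. stock: 0 - 0 = 0. total_sold = 14
  Event 5 (sale 22): sell min(22,0)=0. stock: 0 - 0 = 0. total_sold = 14
  Event 6 (sale 10): sell min(10,0)=0. stock: 0 - 0 = 0. total_sold = 14
  Event 7 (restock 27): 0 + 27 = 27
  Event 8 (restock 31): 27 + 31 = 58
  Event 9 (restock 34): 58 + 34 = 92
Final: stock = 92, total_sold = 14

First zero at event 1.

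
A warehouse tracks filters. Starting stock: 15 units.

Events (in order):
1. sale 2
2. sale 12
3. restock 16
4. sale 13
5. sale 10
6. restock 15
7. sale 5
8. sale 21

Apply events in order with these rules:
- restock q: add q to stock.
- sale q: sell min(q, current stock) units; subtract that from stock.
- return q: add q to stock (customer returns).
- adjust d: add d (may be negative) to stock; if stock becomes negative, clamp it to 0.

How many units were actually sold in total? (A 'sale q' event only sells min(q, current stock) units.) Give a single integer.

Processing events:
Start: stock = 15
  Event 1 (sale 2): sell min(2,15)=2. stock: 15 - 2 = 13. total_sold = 2
  Event 2 (sale 12): sell min(12,13)=12. stock: 13 - 12 = 1. total_sold = 14
  Event 3 (restock 16): 1 + 16 = 17
  Event 4 (sale 13): sell min(13,17)=13. stock: 17 - 13 = 4. total_sold = 27
  Event 5 (sale 10): sell min(10,4)=4. stock: 4 - 4 = 0. total_sold = 31
  Event 6 (restock 15): 0 + 15 = 15
  Event 7 (sale 5): sell min(5,15)=5. stock: 15 - 5 = 10. total_sold = 36
  Event 8 (sale 21): sell min(21,10)=10. stock: 10 - 10 = 0. total_sold = 46
Final: stock = 0, total_sold = 46

Answer: 46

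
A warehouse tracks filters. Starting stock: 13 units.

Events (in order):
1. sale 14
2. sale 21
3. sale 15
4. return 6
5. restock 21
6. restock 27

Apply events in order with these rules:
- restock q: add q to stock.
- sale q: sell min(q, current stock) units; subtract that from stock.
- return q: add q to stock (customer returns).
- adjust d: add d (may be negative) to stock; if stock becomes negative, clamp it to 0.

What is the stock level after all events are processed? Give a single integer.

Processing events:
Start: stock = 13
  Event 1 (sale 14): sell min(14,13)=13. stock: 13 - 13 = 0. total_sold = 13
  Event 2 (sale 21): sell min(21,0)=0. stock: 0 - 0 = 0. total_sold = 13
  Event 3 (sale 15): sell min(15,0)=0. stock: 0 - 0 = 0. total_sold = 13
  Event 4 (return 6): 0 + 6 = 6
  Event 5 (restock 21): 6 + 21 = 27
  Event 6 (restock 27): 27 + 27 = 54
Final: stock = 54, total_sold = 13

Answer: 54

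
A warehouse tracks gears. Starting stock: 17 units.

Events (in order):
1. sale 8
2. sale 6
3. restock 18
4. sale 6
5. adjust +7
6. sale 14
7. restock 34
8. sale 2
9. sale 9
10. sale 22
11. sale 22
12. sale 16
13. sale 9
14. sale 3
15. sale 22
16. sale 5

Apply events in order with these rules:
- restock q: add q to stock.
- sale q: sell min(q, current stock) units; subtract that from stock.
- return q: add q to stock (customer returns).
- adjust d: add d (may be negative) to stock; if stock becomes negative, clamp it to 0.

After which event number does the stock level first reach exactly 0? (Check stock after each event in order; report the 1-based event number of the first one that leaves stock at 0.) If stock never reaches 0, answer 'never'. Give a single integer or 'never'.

Answer: 11

Derivation:
Processing events:
Start: stock = 17
  Event 1 (sale 8): sell min(8,17)=8. stock: 17 - 8 = 9. total_sold = 8
  Event 2 (sale 6): sell min(6,9)=6. stock: 9 - 6 = 3. total_sold = 14
  Event 3 (restock 18): 3 + 18 = 21
  Event 4 (sale 6): sell min(6,21)=6. stock: 21 - 6 = 15. total_sold = 20
  Event 5 (adjust +7): 15 + 7 = 22
  Event 6 (sale 14): sell min(14,22)=14. stock: 22 - 14 = 8. total_sold = 34
  Event 7 (restock 34): 8 + 34 = 42
  Event 8 (sale 2): sell min(2,42)=2. stock: 42 - 2 = 40. total_sold = 36
  Event 9 (sale 9): sell min(9,40)=9. stock: 40 - 9 = 31. total_sold = 45
  Event 10 (sale 22): sell min(22,31)=22. stock: 31 - 22 = 9. total_sold = 67
  Event 11 (sale 22): sell min(22,9)=9. stock: 9 - 9 = 0. total_sold = 76
  Event 12 (sale 16): sell min(16,0)=0. stock: 0 - 0 = 0. total_sold = 76
  Event 13 (sale 9): sell min(9,0)=0. stock: 0 - 0 = 0. total_sold = 76
  Event 14 (sale 3): sell min(3,0)=0. stock: 0 - 0 = 0. total_sold = 76
  Event 15 (sale 22): sell min(22,0)=0. stock: 0 - 0 = 0. total_sold = 76
  Event 16 (sale 5): sell min(5,0)=0. stock: 0 - 0 = 0. total_sold = 76
Final: stock = 0, total_sold = 76

First zero at event 11.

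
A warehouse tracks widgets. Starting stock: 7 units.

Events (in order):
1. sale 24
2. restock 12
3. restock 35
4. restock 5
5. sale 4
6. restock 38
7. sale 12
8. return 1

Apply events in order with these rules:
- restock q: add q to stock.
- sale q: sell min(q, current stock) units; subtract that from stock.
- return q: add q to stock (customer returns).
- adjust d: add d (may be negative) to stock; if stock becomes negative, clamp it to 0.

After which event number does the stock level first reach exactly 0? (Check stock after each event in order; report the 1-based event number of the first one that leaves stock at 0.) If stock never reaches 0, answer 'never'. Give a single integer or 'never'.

Answer: 1

Derivation:
Processing events:
Start: stock = 7
  Event 1 (sale 24): sell min(24,7)=7. stock: 7 - 7 = 0. total_sold = 7
  Event 2 (restock 12): 0 + 12 = 12
  Event 3 (restock 35): 12 + 35 = 47
  Event 4 (restock 5): 47 + 5 = 52
  Event 5 (sale 4): sell min(4,52)=4. stock: 52 - 4 = 48. total_sold = 11
  Event 6 (restock 38): 48 + 38 = 86
  Event 7 (sale 12): sell min(12,86)=12. stock: 86 - 12 = 74. total_sold = 23
  Event 8 (return 1): 74 + 1 = 75
Final: stock = 75, total_sold = 23

First zero at event 1.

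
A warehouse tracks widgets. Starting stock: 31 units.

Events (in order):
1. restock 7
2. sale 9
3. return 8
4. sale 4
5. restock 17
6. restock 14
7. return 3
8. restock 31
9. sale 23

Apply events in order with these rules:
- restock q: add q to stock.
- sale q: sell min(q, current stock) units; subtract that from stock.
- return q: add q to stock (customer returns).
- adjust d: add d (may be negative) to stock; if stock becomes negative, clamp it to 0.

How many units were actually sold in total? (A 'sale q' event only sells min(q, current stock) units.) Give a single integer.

Answer: 36

Derivation:
Processing events:
Start: stock = 31
  Event 1 (restock 7): 31 + 7 = 38
  Event 2 (sale 9): sell min(9,38)=9. stock: 38 - 9 = 29. total_sold = 9
  Event 3 (return 8): 29 + 8 = 37
  Event 4 (sale 4): sell min(4,37)=4. stock: 37 - 4 = 33. total_sold = 13
  Event 5 (restock 17): 33 + 17 = 50
  Event 6 (restock 14): 50 + 14 = 64
  Event 7 (return 3): 64 + 3 = 67
  Event 8 (restock 31): 67 + 31 = 98
  Event 9 (sale 23): sell min(23,98)=23. stock: 98 - 23 = 75. total_sold = 36
Final: stock = 75, total_sold = 36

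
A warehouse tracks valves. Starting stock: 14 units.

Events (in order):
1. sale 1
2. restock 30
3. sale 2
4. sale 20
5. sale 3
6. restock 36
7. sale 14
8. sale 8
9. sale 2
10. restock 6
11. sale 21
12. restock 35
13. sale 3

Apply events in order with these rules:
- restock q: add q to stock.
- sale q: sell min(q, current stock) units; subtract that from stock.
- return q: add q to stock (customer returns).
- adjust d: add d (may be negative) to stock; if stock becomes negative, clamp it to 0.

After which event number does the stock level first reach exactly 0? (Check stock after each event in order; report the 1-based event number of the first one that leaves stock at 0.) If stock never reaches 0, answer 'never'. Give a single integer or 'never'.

Answer: never

Derivation:
Processing events:
Start: stock = 14
  Event 1 (sale 1): sell min(1,14)=1. stock: 14 - 1 = 13. total_sold = 1
  Event 2 (restock 30): 13 + 30 = 43
  Event 3 (sale 2): sell min(2,43)=2. stock: 43 - 2 = 41. total_sold = 3
  Event 4 (sale 20): sell min(20,41)=20. stock: 41 - 20 = 21. total_sold = 23
  Event 5 (sale 3): sell min(3,21)=3. stock: 21 - 3 = 18. total_sold = 26
  Event 6 (restock 36): 18 + 36 = 54
  Event 7 (sale 14): sell min(14,54)=14. stock: 54 - 14 = 40. total_sold = 40
  Event 8 (sale 8): sell min(8,40)=8. stock: 40 - 8 = 32. total_sold = 48
  Event 9 (sale 2): sell min(2,32)=2. stock: 32 - 2 = 30. total_sold = 50
  Event 10 (restock 6): 30 + 6 = 36
  Event 11 (sale 21): sell min(21,36)=21. stock: 36 - 21 = 15. total_sold = 71
  Event 12 (restock 35): 15 + 35 = 50
  Event 13 (sale 3): sell min(3,50)=3. stock: 50 - 3 = 47. total_sold = 74
Final: stock = 47, total_sold = 74

Stock never reaches 0.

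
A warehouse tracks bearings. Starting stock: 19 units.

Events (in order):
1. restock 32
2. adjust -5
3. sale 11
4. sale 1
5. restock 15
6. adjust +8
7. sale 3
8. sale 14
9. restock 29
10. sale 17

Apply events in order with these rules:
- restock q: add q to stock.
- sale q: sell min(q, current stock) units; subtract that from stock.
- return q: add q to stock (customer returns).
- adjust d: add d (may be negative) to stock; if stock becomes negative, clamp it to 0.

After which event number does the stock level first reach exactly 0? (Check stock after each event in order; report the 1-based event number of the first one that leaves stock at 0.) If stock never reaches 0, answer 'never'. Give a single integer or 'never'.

Processing events:
Start: stock = 19
  Event 1 (restock 32): 19 + 32 = 51
  Event 2 (adjust -5): 51 + -5 = 46
  Event 3 (sale 11): sell min(11,46)=11. stock: 46 - 11 = 35. total_sold = 11
  Event 4 (sale 1): sell min(1,35)=1. stock: 35 - 1 = 34. total_sold = 12
  Event 5 (restock 15): 34 + 15 = 49
  Event 6 (adjust +8): 49 + 8 = 57
  Event 7 (sale 3): sell min(3,57)=3. stock: 57 - 3 = 54. total_sold = 15
  Event 8 (sale 14): sell min(14,54)=14. stock: 54 - 14 = 40. total_sold = 29
  Event 9 (restock 29): 40 + 29 = 69
  Event 10 (sale 17): sell min(17,69)=17. stock: 69 - 17 = 52. total_sold = 46
Final: stock = 52, total_sold = 46

Stock never reaches 0.

Answer: never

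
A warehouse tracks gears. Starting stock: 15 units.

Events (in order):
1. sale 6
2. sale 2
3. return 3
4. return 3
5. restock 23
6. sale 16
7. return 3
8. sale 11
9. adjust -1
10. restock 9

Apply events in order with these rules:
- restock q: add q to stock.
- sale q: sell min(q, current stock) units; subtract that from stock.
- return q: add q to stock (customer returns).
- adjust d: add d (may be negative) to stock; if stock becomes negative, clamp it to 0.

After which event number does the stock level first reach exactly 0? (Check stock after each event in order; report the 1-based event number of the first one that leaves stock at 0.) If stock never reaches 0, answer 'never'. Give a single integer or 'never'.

Processing events:
Start: stock = 15
  Event 1 (sale 6): sell min(6,15)=6. stock: 15 - 6 = 9. total_sold = 6
  Event 2 (sale 2): sell min(2,9)=2. stock: 9 - 2 = 7. total_sold = 8
  Event 3 (return 3): 7 + 3 = 10
  Event 4 (return 3): 10 + 3 = 13
  Event 5 (restock 23): 13 + 23 = 36
  Event 6 (sale 16): sell min(16,36)=16. stock: 36 - 16 = 20. total_sold = 24
  Event 7 (return 3): 20 + 3 = 23
  Event 8 (sale 11): sell min(11,23)=11. stock: 23 - 11 = 12. total_sold = 35
  Event 9 (adjust -1): 12 + -1 = 11
  Event 10 (restock 9): 11 + 9 = 20
Final: stock = 20, total_sold = 35

Stock never reaches 0.

Answer: never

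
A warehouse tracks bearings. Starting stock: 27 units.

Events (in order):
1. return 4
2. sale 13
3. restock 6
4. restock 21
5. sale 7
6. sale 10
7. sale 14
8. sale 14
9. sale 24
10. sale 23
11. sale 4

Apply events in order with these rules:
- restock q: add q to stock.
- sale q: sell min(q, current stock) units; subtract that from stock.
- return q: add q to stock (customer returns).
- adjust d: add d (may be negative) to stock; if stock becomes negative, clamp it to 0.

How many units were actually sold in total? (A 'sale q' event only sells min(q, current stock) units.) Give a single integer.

Processing events:
Start: stock = 27
  Event 1 (return 4): 27 + 4 = 31
  Event 2 (sale 13): sell min(13,31)=13. stock: 31 - 13 = 18. total_sold = 13
  Event 3 (restock 6): 18 + 6 = 24
  Event 4 (restock 21): 24 + 21 = 45
  Event 5 (sale 7): sell min(7,45)=7. stock: 45 - 7 = 38. total_sold = 20
  Event 6 (sale 10): sell min(10,38)=10. stock: 38 - 10 = 28. total_sold = 30
  Event 7 (sale 14): sell min(14,28)=14. stock: 28 - 14 = 14. total_sold = 44
  Event 8 (sale 14): sell min(14,14)=14. stock: 14 - 14 = 0. total_sold = 58
  Event 9 (sale 24): sell min(24,0)=0. stock: 0 - 0 = 0. total_sold = 58
  Event 10 (sale 23): sell min(23,0)=0. stock: 0 - 0 = 0. total_sold = 58
  Event 11 (sale 4): sell min(4,0)=0. stock: 0 - 0 = 0. total_sold = 58
Final: stock = 0, total_sold = 58

Answer: 58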